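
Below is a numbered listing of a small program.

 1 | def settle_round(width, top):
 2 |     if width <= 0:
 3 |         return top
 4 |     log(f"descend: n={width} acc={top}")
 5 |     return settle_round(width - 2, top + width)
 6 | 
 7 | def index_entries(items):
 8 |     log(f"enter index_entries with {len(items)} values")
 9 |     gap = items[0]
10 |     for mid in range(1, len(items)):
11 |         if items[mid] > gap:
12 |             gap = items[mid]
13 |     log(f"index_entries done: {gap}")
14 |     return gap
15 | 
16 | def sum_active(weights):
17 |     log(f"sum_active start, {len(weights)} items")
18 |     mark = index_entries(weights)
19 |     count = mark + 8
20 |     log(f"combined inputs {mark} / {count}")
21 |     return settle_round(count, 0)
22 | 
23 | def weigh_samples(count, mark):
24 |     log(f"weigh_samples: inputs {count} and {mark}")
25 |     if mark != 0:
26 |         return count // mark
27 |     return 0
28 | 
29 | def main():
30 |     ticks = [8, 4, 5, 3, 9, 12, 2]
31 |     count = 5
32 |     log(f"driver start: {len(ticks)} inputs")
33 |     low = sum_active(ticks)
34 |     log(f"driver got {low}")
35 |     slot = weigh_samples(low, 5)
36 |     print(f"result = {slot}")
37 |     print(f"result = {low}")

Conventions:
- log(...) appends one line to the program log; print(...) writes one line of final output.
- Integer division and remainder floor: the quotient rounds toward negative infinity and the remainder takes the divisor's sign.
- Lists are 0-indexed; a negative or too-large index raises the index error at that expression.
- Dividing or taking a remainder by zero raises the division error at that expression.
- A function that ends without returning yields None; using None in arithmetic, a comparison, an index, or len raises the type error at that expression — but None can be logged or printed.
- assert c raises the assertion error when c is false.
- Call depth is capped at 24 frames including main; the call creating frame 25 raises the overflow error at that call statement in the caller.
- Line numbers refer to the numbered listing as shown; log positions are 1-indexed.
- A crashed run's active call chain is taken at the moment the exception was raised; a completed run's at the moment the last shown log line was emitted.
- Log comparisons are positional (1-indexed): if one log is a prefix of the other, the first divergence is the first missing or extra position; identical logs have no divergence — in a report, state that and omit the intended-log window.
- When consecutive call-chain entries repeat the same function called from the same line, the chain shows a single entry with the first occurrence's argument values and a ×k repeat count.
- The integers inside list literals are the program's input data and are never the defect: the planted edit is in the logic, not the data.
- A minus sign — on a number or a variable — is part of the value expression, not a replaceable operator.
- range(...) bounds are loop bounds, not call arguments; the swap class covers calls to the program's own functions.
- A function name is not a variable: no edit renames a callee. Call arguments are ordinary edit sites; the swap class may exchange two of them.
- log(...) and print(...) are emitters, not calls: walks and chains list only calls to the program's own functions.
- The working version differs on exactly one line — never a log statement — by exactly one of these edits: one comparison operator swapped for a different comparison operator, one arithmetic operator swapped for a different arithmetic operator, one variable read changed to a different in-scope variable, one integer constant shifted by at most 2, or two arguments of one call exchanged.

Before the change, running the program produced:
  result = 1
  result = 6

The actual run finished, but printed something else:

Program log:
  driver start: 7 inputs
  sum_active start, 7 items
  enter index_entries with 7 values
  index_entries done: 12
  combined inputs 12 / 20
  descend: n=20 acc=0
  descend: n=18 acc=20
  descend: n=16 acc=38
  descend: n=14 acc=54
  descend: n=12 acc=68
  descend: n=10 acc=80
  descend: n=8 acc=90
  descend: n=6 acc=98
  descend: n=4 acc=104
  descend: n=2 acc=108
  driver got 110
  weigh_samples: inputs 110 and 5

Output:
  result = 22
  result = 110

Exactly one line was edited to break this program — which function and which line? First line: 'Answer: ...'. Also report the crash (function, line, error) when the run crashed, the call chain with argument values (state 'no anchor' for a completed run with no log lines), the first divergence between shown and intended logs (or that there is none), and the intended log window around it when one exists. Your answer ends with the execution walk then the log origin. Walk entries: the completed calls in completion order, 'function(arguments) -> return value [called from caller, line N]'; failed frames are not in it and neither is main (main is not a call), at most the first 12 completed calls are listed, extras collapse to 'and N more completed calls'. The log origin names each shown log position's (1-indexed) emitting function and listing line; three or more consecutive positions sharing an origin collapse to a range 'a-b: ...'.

Answer: the defect is in sum_active at line 19.
Key observation: At log position 5 the runs split — shown 'combined inputs 12 / 20', but the working version logs 'combined inputs 12 / 4'.
Call chain: main -> weigh_samples(110, 5) (called at line 35).
First divergence: position 5 — shown 'combined inputs 12 / 20', intended 'combined inputs 12 / 4'.
Intended log window:
  3: enter index_entries with 7 values
  4: index_entries done: 12
  5: combined inputs 12 / 4
  6: descend: n=4 acc=0
Execution walk:
  index_entries([8, 4, 5, 3, 9, 12, 2]) -> 12  [called from sum_active, line 18]
  settle_round(0, 110) -> 110  [called from settle_round, line 5]
  settle_round(2, 108) -> 110  [called from settle_round, line 5]
  settle_round(4, 104) -> 110  [called from settle_round, line 5]
  settle_round(6, 98) -> 110  [called from settle_round, line 5]
  settle_round(8, 90) -> 110  [called from settle_round, line 5]
  settle_round(10, 80) -> 110  [called from settle_round, line 5]
  settle_round(12, 68) -> 110  [called from settle_round, line 5]
  settle_round(14, 54) -> 110  [called from settle_round, line 5]
  settle_round(16, 38) -> 110  [called from settle_round, line 5]
  settle_round(18, 20) -> 110  [called from settle_round, line 5]
  settle_round(20, 0) -> 110  [called from sum_active, line 21]
  ... and 2 more completed calls
Origin of each log line:
  1: from main, line 32
  2: from sum_active, line 17
  3: from index_entries, line 8
  4: from index_entries, line 13
  5: from sum_active, line 20
  6-15: from settle_round, line 4
  16: from main, line 34
  17: from weigh_samples, line 24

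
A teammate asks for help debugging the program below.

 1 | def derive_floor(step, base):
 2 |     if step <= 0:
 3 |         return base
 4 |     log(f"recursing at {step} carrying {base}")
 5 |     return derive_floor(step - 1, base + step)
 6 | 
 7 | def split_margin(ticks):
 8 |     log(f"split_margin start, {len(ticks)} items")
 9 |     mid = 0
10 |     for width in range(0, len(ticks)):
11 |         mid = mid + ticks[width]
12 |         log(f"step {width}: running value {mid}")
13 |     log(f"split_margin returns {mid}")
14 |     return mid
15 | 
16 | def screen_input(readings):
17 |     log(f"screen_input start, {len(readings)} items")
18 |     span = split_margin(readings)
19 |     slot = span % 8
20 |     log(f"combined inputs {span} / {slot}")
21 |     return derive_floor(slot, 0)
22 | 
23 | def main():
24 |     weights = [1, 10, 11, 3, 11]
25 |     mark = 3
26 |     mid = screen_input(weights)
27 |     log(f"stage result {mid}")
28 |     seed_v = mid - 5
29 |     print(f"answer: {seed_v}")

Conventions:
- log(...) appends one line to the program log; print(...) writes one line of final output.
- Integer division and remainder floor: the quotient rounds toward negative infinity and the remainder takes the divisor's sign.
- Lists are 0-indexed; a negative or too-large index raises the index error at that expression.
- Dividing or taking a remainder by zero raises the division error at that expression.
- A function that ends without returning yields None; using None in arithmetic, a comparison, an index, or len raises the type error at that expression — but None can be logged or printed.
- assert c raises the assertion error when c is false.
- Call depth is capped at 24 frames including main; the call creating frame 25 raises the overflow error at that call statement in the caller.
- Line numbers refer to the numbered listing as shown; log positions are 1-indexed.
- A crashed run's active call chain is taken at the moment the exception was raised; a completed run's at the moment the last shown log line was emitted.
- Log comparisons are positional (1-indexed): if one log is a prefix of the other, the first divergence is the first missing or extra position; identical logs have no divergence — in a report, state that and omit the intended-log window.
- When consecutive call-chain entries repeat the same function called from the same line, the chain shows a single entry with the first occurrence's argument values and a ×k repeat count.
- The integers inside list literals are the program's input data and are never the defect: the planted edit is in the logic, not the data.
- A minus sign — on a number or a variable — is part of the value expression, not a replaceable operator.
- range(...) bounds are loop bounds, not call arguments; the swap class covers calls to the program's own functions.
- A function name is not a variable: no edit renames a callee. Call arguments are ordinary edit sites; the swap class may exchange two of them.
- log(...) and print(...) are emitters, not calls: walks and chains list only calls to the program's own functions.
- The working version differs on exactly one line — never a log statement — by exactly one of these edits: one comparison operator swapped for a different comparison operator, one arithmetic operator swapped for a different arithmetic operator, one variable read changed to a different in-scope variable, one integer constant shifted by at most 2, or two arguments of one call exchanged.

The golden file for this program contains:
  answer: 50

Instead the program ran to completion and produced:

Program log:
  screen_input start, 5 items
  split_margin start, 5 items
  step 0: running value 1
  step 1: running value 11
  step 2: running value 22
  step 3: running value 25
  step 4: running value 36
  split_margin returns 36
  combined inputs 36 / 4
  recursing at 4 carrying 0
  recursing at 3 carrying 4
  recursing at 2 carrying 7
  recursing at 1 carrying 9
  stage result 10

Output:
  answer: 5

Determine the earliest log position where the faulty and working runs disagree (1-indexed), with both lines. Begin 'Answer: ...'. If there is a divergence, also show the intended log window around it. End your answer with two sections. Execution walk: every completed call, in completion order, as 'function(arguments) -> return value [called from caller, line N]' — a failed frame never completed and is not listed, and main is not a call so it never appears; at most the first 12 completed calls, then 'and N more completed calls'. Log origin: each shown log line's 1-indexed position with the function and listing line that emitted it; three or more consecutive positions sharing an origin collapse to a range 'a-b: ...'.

Answer: none (the log streams are identical).
Execution walk:
  split_margin([1, 10, 11, 3, 11]) -> 36  [called from screen_input, line 18]
  derive_floor(0, 10) -> 10  [called from derive_floor, line 5]
  derive_floor(1, 9) -> 10  [called from derive_floor, line 5]
  derive_floor(2, 7) -> 10  [called from derive_floor, line 5]
  derive_floor(3, 4) -> 10  [called from derive_floor, line 5]
  derive_floor(4, 0) -> 10  [called from screen_input, line 21]
  screen_input([1, 10, 11, 3, 11]) -> 10  [called from main, line 26]
Origin of each log line:
  1 — screen_input, line 17
  2 — split_margin, line 8
  3-7 — split_margin, line 12
  8 — split_margin, line 13
  9 — screen_input, line 20
  10-13 — derive_floor, line 4
  14 — main, line 27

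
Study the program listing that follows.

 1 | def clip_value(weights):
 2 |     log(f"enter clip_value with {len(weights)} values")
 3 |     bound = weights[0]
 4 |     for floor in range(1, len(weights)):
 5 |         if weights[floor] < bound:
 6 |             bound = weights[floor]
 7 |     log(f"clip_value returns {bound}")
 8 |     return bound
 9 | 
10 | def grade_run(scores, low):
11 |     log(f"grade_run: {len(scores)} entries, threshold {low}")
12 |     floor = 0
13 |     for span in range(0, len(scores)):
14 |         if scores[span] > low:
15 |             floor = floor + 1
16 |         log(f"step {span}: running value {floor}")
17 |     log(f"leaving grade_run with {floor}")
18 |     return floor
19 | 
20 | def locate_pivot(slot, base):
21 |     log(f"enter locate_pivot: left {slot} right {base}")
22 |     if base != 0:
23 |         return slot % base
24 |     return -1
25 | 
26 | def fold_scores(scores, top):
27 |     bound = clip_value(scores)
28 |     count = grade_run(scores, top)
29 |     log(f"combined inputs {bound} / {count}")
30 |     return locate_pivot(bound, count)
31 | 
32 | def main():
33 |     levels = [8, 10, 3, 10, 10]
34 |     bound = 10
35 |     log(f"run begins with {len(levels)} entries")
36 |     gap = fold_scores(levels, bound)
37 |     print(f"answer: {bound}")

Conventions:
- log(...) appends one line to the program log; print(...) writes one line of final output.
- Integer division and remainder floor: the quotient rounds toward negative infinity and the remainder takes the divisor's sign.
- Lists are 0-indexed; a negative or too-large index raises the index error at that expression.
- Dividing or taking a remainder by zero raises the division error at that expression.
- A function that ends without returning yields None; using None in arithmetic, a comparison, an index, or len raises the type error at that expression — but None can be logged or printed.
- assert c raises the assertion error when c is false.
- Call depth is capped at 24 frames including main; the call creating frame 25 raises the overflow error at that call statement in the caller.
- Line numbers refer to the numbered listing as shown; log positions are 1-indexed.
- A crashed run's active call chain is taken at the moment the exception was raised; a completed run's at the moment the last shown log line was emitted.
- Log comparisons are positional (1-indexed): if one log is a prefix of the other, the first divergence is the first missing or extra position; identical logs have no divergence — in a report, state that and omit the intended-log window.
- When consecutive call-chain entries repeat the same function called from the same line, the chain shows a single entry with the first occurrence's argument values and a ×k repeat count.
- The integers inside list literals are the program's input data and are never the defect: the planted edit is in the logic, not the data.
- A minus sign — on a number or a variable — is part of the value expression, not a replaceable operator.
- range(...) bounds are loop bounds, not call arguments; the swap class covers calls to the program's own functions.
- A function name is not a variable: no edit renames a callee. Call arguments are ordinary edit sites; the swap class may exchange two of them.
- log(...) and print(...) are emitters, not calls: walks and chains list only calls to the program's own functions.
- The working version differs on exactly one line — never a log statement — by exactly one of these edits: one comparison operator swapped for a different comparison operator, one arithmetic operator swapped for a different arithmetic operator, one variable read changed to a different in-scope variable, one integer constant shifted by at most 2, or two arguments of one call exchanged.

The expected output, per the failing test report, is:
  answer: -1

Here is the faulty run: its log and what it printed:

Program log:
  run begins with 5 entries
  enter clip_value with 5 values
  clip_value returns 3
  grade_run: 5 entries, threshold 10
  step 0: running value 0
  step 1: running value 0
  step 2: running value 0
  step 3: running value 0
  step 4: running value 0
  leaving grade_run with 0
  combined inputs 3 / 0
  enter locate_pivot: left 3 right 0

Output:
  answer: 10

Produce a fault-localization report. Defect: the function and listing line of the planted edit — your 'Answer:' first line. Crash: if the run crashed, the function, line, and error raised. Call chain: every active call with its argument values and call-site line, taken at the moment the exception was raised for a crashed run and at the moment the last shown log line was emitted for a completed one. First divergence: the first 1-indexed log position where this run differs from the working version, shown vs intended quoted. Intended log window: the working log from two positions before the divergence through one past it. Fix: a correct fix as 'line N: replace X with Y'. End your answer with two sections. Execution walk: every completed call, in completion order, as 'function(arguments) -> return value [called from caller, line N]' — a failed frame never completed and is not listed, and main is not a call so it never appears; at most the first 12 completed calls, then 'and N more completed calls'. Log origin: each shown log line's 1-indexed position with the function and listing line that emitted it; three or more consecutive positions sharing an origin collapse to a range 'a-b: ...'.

Answer: the defect is in main at line 37.
Core observation: The logs agree in full; only the final output differs.
Call chain: main -> fold_scores([8, 10, 3, 10, 10], 10) (called at line 36) -> locate_pivot(3, 0) (called at line 30).
First divergence: none; the two logs match at every position.
Execution walk:
  clip_value([8, 10, 3, 10, 10]) -> 3  [called from fold_scores, line 27]
  grade_run([8, 10, 3, 10, 10], 10) -> 0  [called from fold_scores, line 28]
  locate_pivot(3, 0) -> -1  [called from fold_scores, line 30]
  fold_scores([8, 10, 3, 10, 10], 10) -> -1  [called from main, line 36]
Log line origins:
  1: logged in main at line 35
  2: logged in clip_value at line 2
  3: logged in clip_value at line 7
  4: logged in grade_run at line 11
  5-9: logged in grade_run at line 16
  10: logged in grade_run at line 17
  11: logged in fold_scores at line 29
  12: logged in locate_pivot at line 21
A correct fix: line 37: replace `bound` with `gap`.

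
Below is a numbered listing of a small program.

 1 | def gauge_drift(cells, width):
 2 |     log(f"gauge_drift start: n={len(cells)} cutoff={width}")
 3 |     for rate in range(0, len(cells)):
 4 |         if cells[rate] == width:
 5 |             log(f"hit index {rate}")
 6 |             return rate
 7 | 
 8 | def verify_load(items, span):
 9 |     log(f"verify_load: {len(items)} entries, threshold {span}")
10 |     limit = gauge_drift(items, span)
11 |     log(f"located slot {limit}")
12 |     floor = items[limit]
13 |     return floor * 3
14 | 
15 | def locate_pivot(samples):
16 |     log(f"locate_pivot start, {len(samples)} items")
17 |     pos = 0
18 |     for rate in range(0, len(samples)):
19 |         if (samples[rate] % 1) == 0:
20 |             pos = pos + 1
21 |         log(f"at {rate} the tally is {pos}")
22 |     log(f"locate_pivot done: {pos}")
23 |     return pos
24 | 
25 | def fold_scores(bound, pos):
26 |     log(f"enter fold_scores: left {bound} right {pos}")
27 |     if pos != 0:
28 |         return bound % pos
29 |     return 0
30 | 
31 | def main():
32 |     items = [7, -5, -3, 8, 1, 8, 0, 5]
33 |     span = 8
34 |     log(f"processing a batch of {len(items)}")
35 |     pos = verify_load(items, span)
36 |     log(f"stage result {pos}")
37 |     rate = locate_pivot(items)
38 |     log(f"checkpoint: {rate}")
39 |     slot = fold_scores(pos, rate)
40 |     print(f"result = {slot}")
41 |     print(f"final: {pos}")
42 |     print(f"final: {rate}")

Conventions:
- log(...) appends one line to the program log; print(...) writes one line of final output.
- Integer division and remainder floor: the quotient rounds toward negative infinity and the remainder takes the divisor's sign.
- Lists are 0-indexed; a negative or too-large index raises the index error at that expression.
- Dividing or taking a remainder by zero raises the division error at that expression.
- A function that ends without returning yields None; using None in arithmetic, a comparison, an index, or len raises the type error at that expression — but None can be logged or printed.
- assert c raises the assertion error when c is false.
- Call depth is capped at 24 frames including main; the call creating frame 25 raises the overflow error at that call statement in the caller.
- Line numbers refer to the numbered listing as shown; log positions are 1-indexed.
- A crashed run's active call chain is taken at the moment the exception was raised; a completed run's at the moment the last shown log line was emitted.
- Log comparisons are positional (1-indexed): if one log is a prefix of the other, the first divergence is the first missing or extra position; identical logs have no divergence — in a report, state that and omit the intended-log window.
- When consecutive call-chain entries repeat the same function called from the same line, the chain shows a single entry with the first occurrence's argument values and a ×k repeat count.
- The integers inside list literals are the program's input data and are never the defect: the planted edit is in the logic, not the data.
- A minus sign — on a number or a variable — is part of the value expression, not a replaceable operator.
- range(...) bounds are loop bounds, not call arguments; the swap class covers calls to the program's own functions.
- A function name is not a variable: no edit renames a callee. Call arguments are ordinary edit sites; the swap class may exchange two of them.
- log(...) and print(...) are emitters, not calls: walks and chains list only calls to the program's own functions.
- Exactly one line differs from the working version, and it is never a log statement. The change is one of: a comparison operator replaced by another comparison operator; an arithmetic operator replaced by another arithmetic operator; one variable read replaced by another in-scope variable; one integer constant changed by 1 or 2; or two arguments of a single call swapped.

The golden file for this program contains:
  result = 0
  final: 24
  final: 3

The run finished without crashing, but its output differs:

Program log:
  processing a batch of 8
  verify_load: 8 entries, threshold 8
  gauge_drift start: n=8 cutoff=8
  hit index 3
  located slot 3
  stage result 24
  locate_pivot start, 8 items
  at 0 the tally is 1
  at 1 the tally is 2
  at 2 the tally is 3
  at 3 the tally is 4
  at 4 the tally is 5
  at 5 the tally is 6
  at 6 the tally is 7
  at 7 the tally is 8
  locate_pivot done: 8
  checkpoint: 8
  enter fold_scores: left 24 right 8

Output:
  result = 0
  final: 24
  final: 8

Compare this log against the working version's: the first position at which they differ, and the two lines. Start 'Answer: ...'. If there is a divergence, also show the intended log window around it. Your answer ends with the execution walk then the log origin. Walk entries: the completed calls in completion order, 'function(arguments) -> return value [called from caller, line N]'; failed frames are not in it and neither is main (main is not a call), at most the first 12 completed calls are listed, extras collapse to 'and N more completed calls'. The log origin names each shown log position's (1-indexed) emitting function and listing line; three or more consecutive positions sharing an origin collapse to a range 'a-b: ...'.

Answer: position 8 — shown 'at 0 the tally is 1', intended 'at 0 the tally is 0'.
Intended log window:
  6: stage result 24
  7: locate_pivot start, 8 items
  8: at 0 the tally is 0
  9: at 1 the tally is 0
Execution walk:
  gauge_drift([7, -5, -3, 8, 1, 8, 0, 5], 8) -> 3  [called from verify_load, line 10]
  verify_load([7, -5, -3, 8, 1, 8, 0, 5], 8) -> 24  [called from main, line 35]
  locate_pivot([7, -5, -3, 8, 1, 8, 0, 5]) -> 8  [called from main, line 37]
  fold_scores(24, 8) -> 0  [called from main, line 39]
Log origins:
  1: emitted by main (line 34)
  2: emitted by verify_load (line 9)
  3: emitted by gauge_drift (line 2)
  4: emitted by gauge_drift (line 5)
  5: emitted by verify_load (line 11)
  6: emitted by main (line 36)
  7: emitted by locate_pivot (line 16)
  8-15: emitted by locate_pivot (line 21)
  16: emitted by locate_pivot (line 22)
  17: emitted by main (line 38)
  18: emitted by fold_scores (line 26)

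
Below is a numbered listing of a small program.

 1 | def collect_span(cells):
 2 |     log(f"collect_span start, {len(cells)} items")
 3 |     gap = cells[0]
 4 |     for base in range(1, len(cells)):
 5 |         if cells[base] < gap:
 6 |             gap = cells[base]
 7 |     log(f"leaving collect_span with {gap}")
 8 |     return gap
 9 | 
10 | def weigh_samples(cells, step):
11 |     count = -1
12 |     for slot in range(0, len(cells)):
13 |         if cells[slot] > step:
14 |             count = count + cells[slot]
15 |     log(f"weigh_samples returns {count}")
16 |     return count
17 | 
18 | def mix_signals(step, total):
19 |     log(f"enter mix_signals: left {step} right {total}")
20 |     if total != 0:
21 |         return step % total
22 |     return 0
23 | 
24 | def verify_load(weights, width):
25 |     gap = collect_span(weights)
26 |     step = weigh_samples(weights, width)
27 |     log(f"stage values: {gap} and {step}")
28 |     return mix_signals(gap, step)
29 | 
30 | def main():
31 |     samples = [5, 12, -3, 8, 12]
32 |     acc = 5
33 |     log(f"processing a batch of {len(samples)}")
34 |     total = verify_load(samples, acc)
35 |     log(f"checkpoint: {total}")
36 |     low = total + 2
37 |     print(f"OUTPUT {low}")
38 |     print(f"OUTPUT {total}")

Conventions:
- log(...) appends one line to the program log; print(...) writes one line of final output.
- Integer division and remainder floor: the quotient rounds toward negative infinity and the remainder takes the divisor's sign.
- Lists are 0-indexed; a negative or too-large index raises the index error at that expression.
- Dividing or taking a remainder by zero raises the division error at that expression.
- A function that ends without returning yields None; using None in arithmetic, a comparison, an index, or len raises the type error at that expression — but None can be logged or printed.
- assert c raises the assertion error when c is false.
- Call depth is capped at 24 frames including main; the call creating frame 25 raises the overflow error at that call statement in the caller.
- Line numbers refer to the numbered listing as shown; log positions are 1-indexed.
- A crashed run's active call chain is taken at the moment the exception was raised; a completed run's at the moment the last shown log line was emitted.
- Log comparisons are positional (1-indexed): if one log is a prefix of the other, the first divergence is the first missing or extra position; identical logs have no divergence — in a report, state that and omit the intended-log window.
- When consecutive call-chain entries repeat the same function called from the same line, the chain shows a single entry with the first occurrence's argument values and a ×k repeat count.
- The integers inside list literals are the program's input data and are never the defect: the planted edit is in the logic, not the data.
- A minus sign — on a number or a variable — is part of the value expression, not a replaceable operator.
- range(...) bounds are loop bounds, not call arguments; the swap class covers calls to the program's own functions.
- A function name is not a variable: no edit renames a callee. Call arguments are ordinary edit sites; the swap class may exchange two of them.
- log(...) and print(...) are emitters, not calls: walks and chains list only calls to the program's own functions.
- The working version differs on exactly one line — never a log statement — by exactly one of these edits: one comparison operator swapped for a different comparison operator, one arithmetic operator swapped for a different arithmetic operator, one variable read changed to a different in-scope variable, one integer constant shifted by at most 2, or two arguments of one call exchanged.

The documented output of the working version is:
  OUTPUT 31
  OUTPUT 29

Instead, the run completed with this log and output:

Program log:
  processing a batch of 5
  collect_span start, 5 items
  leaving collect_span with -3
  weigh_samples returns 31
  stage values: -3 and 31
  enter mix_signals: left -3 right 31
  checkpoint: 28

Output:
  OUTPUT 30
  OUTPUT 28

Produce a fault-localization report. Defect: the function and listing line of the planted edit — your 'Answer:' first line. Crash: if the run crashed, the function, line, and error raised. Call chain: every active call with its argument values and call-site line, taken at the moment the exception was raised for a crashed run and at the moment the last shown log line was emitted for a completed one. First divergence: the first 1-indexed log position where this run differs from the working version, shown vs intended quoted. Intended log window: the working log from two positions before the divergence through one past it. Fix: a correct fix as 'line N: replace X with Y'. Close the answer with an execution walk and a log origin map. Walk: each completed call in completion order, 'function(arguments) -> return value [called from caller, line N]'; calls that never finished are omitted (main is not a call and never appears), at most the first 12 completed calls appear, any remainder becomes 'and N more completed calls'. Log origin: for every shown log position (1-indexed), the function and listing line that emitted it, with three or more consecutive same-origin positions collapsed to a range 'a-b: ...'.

Answer: the defect is in weigh_samples at line 11.
Core observation: Position 4 is the first bad log line: 'weigh_samples returns 31' should read 'weigh_samples returns 32'.
Call chain: main.
First divergence: at position 4 the run shows 'weigh_samples returns 31' where the working version logs 'weigh_samples returns 32'.
Intended log window:
  2: collect_span start, 5 items
  3: leaving collect_span with -3
  4: weigh_samples returns 32
  5: stage values: -3 and 32
Execution walk:
  collect_span([5, 12, -3, 8, 12]) -> -3  [called from verify_load, line 25]
  weigh_samples([5, 12, -3, 8, 12], 5) -> 31  [called from verify_load, line 26]
  mix_signals(-3, 31) -> 28  [called from verify_load, line 28]
  verify_load([5, 12, -3, 8, 12], 5) -> 28  [called from main, line 34]
Log origins:
  1: from main, line 33
  2: from collect_span, line 2
  3: from collect_span, line 7
  4: from weigh_samples, line 15
  5: from verify_load, line 27
  6: from mix_signals, line 19
  7: from main, line 35
A correct fix: line 11: replace `-1` with `0`.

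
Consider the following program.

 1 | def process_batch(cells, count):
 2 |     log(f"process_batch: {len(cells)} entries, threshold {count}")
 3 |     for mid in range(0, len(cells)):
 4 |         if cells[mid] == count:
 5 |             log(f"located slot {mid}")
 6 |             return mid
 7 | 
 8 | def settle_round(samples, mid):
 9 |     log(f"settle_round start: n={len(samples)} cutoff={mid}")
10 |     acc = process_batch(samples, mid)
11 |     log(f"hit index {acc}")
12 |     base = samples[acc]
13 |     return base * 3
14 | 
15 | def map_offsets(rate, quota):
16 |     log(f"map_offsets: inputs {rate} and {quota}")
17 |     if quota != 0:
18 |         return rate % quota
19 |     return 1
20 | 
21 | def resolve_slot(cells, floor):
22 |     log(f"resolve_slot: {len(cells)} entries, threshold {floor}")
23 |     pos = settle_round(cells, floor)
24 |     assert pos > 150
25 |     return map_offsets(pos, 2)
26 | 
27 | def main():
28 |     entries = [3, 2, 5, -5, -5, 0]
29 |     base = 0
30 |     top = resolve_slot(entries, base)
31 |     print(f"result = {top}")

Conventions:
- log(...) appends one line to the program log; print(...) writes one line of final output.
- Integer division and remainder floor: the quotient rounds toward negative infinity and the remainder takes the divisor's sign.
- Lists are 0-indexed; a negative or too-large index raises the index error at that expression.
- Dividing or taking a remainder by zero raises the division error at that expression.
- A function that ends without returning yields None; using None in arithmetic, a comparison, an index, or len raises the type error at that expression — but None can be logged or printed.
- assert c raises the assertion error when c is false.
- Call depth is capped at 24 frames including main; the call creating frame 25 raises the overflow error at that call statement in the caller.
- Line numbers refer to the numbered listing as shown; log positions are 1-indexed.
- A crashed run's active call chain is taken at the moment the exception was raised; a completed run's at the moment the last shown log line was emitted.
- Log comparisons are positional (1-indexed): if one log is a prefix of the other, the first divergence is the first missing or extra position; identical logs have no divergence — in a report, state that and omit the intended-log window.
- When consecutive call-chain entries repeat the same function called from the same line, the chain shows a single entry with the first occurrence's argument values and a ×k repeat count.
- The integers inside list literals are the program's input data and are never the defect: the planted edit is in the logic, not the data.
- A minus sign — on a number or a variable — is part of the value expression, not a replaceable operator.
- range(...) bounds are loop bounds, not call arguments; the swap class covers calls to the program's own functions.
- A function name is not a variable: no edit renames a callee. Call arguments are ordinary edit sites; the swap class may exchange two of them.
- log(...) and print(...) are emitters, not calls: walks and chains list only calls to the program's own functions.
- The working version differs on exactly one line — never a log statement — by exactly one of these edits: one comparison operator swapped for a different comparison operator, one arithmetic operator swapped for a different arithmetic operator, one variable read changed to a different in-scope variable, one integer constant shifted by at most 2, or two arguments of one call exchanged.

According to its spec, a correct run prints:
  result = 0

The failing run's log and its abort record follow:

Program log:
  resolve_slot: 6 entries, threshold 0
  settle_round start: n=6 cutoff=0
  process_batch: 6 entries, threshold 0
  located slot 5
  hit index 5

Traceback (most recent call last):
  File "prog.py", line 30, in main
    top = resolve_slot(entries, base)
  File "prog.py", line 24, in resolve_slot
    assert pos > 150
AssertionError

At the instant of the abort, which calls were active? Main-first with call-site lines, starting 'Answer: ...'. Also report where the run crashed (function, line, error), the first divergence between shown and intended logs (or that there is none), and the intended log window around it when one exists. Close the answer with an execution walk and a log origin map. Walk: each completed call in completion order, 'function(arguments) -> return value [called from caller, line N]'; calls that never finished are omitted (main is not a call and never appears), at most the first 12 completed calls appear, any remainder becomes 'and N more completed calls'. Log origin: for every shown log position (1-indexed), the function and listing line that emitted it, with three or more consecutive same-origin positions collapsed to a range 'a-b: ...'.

Answer: main -> resolve_slot (called at line 30).
Key observation: After 5 matching log lines the faulty run goes silent, while the working version continues with 'map_offsets: inputs 0 and 2'.
Crash: resolve_slot, line 24, AssertionError.
First divergence: position 6 — after 5 matching lines the faulty run goes silent; intended next line 'map_offsets: inputs 0 and 2'.
Intended log window:
  4: located slot 5
  5: hit index 5
  6: map_offsets: inputs 0 and 2
Execution walk:
  process_batch([3, 2, 5, -5, -5, 0], 0) -> 5  [called from settle_round, line 10]
  settle_round([3, 2, 5, -5, -5, 0], 0) -> 0  [called from resolve_slot, line 23]
Log line origins:
  1: from resolve_slot, line 22
  2: from settle_round, line 9
  3: from process_batch, line 2
  4: from process_batch, line 5
  5: from settle_round, line 11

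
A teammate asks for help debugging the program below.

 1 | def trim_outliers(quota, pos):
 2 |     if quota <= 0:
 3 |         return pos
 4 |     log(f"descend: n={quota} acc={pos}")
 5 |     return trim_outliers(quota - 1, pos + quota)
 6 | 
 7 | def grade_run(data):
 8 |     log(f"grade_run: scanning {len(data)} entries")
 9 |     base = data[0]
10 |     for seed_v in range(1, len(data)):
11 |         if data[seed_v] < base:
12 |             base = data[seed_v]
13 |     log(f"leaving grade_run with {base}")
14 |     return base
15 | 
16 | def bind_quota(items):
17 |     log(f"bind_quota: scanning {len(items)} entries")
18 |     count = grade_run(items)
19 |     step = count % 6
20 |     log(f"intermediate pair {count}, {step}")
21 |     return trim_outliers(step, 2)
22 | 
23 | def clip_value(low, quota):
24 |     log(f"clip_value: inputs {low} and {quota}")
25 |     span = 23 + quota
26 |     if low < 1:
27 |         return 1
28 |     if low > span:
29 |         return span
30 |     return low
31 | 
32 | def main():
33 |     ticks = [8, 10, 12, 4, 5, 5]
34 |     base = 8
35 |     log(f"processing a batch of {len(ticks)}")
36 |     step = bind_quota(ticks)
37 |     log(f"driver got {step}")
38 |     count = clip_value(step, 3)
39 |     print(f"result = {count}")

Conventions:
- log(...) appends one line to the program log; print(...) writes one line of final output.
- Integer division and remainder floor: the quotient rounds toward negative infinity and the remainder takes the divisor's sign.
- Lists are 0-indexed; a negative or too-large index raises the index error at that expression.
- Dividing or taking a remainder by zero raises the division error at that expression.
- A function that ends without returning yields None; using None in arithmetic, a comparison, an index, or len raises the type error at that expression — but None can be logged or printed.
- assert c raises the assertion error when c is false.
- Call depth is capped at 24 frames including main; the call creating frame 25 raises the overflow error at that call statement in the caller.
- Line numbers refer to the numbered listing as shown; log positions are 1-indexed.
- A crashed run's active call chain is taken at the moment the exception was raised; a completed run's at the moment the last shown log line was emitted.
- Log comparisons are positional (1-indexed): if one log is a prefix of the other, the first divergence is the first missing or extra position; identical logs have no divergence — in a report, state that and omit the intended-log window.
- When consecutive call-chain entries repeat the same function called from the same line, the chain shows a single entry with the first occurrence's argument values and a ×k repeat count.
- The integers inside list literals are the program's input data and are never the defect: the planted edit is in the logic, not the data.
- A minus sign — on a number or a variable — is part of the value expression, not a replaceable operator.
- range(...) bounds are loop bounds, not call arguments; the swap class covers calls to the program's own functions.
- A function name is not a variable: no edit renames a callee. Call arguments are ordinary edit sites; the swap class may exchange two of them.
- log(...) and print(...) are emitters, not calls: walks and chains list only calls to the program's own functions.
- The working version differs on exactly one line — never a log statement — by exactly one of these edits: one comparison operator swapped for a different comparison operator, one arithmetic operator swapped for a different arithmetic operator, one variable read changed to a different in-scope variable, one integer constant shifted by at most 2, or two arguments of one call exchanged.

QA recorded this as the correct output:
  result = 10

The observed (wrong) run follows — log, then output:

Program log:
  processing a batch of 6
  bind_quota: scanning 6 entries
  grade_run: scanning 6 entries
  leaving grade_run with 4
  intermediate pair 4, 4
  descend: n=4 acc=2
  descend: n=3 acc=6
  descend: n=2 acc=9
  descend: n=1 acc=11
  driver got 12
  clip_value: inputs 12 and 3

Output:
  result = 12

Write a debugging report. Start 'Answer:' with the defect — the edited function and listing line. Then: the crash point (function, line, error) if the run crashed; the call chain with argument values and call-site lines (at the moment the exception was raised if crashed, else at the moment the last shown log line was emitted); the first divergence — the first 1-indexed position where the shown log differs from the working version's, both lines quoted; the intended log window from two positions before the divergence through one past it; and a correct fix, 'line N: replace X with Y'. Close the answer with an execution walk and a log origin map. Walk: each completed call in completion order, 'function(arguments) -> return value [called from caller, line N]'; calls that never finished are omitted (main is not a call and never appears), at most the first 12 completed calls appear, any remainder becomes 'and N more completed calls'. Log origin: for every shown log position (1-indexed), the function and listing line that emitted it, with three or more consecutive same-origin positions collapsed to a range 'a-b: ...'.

Answer: the defect is in bind_quota at line 21.
Core observation: Everything matches until log position 6, which reads 'descend: n=4 acc=2' in place of 'descend: n=4 acc=0'.
Call chain: main -> clip_value(12, 3) (called at line 38).
First divergence: position 6; shown 'descend: n=4 acc=2' vs intended 'descend: n=4 acc=0'.
Intended log window:
  4: leaving grade_run with 4
  5: intermediate pair 4, 4
  6: descend: n=4 acc=0
  7: descend: n=3 acc=4
Execution walk:
  grade_run([8, 10, 12, 4, 5, 5]) -> 4  [called from bind_quota, line 18]
  trim_outliers(0, 12) -> 12  [called from trim_outliers, line 5]
  trim_outliers(1, 11) -> 12  [called from trim_outliers, line 5]
  trim_outliers(2, 9) -> 12  [called from trim_outliers, line 5]
  trim_outliers(3, 6) -> 12  [called from trim_outliers, line 5]
  trim_outliers(4, 2) -> 12  [called from bind_quota, line 21]
  bind_quota([8, 10, 12, 4, 5, 5]) -> 12  [called from main, line 36]
  clip_value(12, 3) -> 12  [called from main, line 38]
Log line origins:
  1: from main, line 35
  2: from bind_quota, line 17
  3: from grade_run, line 8
  4: from grade_run, line 13
  5: from bind_quota, line 20
  6-9: from trim_outliers, line 4
  10: from main, line 37
  11: from clip_value, line 24
A correct fix: line 21: replace `2` with `0`.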